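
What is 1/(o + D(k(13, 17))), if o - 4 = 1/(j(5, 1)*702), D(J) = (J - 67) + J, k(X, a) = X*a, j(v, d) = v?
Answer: 3510/1330291 ≈ 0.0026385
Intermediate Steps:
D(J) = -67 + 2*J (D(J) = (-67 + J) + J = -67 + 2*J)
o = 14041/3510 (o = 4 + 1/(5*702) = 4 + 1/3510 = 14041/3510 ≈ 4.0003)
1/(o + D(k(13, 17))) = 1/(14041/3510 + (-67 + 2*(13*17))) = 1/(14041/3510 + (-67 + 2*221)) = 1/(14041/3510 + (-67 + 442)) = 1/(14041/3510 + 375) = 1/(1330291/3510) = 3510/1330291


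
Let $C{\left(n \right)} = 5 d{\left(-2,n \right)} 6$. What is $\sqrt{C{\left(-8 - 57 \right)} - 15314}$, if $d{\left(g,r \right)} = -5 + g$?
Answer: $2 i \sqrt{3881} \approx 124.6 i$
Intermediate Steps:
$C{\left(n \right)} = -210$ ($C{\left(n \right)} = 5 \left(-5 - 2\right) 6 = 5 \left(-7\right) 6 = \left(-35\right) 6 = -210$)
$\sqrt{C{\left(-8 - 57 \right)} - 15314} = \sqrt{-210 - 15314} = \sqrt{-15524} = 2 i \sqrt{3881}$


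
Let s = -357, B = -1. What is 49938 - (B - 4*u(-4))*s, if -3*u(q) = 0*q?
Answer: 49581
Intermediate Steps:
u(q) = 0 (u(q) = -0*q = -⅓*0 = 0)
49938 - (B - 4*u(-4))*s = 49938 - (-1 - 4*0)*(-357) = 49938 - (-1 + 0)*(-357) = 49938 - (-1)*(-357) = 49938 - 1*357 = 49938 - 357 = 49581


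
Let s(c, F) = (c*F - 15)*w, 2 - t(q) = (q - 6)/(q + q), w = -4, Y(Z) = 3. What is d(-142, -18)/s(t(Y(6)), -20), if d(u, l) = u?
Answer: -71/130 ≈ -0.54615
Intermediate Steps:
t(q) = 2 - (-6 + q)/(2*q) (t(q) = 2 - (q - 6)/(q + q) = 2 - (-6 + q)/(2*q))
s(c, F) = 60 - 4*F*c (s(c, F) = (c*F - 15)*(-4) = (F*c - 15)*(-4) = (-15 + F*c)*(-4) = 60 - 4*F*c)
d(-142, -18)/s(t(Y(6)), -20) = -142/(60 - 4*(-20)*(3/2 + 3/3)) = -142/(60 - 4*(-20)*(3/2 + 3*(1/3))) = -142/(60 - 4*(-20)*(3/2 + 1)) = -142/(60 - 4*(-20)*5/2) = -142/(60 + 200) = -142/260 = -142*1/260 = -71/130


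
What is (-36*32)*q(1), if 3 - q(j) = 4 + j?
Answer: 2304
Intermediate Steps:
q(j) = -1 - j (q(j) = 3 - (4 + j) = 3 + (-4 - j) = -1 - j)
(-36*32)*q(1) = (-36*32)*(-1 - 1*1) = -1152*(-1 - 1) = -1152*(-2) = 2304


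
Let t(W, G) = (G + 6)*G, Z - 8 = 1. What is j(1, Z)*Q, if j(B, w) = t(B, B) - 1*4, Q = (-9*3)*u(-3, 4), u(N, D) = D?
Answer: -324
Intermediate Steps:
Z = 9 (Z = 8 + 1 = 9)
Q = -108 (Q = -9*3*4 = -27*4 = -108)
t(W, G) = G*(6 + G) (t(W, G) = (6 + G)*G = G*(6 + G))
j(B, w) = -4 + B*(6 + B) (j(B, w) = B*(6 + B) - 1*4 = B*(6 + B) - 4 = -4 + B*(6 + B))
j(1, Z)*Q = (-4 + 1*(6 + 1))*(-108) = (-4 + 1*7)*(-108) = (-4 + 7)*(-108) = 3*(-108) = -324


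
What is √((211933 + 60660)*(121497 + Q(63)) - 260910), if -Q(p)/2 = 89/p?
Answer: √14605126476773/21 ≈ 1.8198e+5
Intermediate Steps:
Q(p) = -178/p
√((211933 + 60660)*(121497 + Q(63)) - 260910) = √((211933 + 60660)*(121497 - 178/63) - 260910) = √(272593*(121497 - 178*1/63) - 260910) = √(272593*(121497 - 178/63) - 260910) = √(272593*(7654133/63) - 260910) = √(2086463076869/63 - 260910) = √(2086446639539/63) = √14605126476773/21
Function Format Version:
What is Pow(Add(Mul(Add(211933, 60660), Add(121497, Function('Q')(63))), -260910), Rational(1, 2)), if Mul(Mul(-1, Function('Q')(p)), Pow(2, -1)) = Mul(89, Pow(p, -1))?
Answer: Mul(Rational(1, 21), Pow(14605126476773, Rational(1, 2))) ≈ 1.8198e+5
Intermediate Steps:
Function('Q')(p) = Mul(-178, Pow(p, -1)) (Function('Q')(p) = Mul(-2, Mul(89, Pow(p, -1))) = Mul(-178, Pow(p, -1)))
Pow(Add(Mul(Add(211933, 60660), Add(121497, Function('Q')(63))), -260910), Rational(1, 2)) = Pow(Add(Mul(Add(211933, 60660), Add(121497, Mul(-178, Pow(63, -1)))), -260910), Rational(1, 2)) = Pow(Add(Mul(272593, Add(121497, Mul(-178, Rational(1, 63)))), -260910), Rational(1, 2)) = Pow(Add(Mul(272593, Add(121497, Rational(-178, 63))), -260910), Rational(1, 2)) = Pow(Add(Mul(272593, Rational(7654133, 63)), -260910), Rational(1, 2)) = Pow(Add(Rational(2086463076869, 63), -260910), Rational(1, 2)) = Pow(Rational(2086446639539, 63), Rational(1, 2)) = Mul(Rational(1, 21), Pow(14605126476773, Rational(1, 2)))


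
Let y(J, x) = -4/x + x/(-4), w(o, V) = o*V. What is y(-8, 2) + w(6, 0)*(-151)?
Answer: -5/2 ≈ -2.5000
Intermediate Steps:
w(o, V) = V*o
y(J, x) = -4/x - x/4 (y(J, x) = -4/x + x*(-¼) = -4/x - x/4)
y(-8, 2) + w(6, 0)*(-151) = (-4/2 - ¼*2) + (0*6)*(-151) = (-4*½ - ½) + 0*(-151) = (-2 - ½) + 0 = -5/2 + 0 = -5/2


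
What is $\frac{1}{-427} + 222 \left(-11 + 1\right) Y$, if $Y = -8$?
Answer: $\frac{7583519}{427} \approx 17760.0$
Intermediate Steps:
$\frac{1}{-427} + 222 \left(-11 + 1\right) Y = \frac{1}{-427} + 222 \left(-11 + 1\right) \left(-8\right) = - \frac{1}{427} + 222 \left(\left(-10\right) \left(-8\right)\right) = - \frac{1}{427} + 222 \cdot 80 = - \frac{1}{427} + 17760 = \frac{7583519}{427}$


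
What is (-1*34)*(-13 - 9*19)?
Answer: 6256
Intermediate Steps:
(-1*34)*(-13 - 9*19) = -34*(-13 - 171) = -34*(-184) = 6256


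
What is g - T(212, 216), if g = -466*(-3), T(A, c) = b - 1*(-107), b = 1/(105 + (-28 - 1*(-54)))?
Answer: 169120/131 ≈ 1291.0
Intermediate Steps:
b = 1/131 (b = 1/(105 + (-28 + 54)) = 1/(105 + 26) = 1/131 ≈ 0.0076336)
T(A, c) = 14018/131 (T(A, c) = 1/131 - 1*(-107) = 1/131 + 107 = 14018/131)
g = 1398
g - T(212, 216) = 1398 - 1*14018/131 = 1398 - 14018/131 = 169120/131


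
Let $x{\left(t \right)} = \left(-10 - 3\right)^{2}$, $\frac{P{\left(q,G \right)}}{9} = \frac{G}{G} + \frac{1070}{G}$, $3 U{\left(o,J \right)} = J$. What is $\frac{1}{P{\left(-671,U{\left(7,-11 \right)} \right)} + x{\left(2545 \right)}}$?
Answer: $- \frac{11}{26932} \approx -0.00040844$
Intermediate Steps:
$U{\left(o,J \right)} = \frac{J}{3}$
$P{\left(q,G \right)} = 9 + \frac{9630}{G}$ ($P{\left(q,G \right)} = 9 \left(\frac{G}{G} + \frac{1070}{G}\right) = 9 \left(1 + \frac{1070}{G}\right) = 9 + \frac{9630}{G}$)
$x{\left(t \right)} = 169$ ($x{\left(t \right)} = \left(-13\right)^{2} = 169$)
$\frac{1}{P{\left(-671,U{\left(7,-11 \right)} \right)} + x{\left(2545 \right)}} = \frac{1}{\left(9 + \frac{9630}{\frac{1}{3} \left(-11\right)}\right) + 169} = \frac{1}{\left(9 + \frac{9630}{- \frac{11}{3}}\right) + 169} = \frac{1}{\left(9 + 9630 \left(- \frac{3}{11}\right)\right) + 169} = \frac{1}{\left(9 - \frac{28890}{11}\right) + 169} = \frac{1}{- \frac{28791}{11} + 169} = \frac{1}{- \frac{26932}{11}} = - \frac{11}{26932}$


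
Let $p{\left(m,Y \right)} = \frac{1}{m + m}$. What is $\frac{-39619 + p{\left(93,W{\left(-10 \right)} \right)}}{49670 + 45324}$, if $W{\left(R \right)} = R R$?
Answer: $- \frac{7369133}{17668884} \approx -0.41707$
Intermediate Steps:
$W{\left(R \right)} = R^{2}$
$p{\left(m,Y \right)} = \frac{1}{2 m}$
$\frac{-39619 + p{\left(93,W{\left(-10 \right)} \right)}}{49670 + 45324} = \frac{-39619 + \frac{1}{2 \cdot 93}}{49670 + 45324} = \frac{-39619 + \frac{1}{2} \cdot \frac{1}{93}}{94994} = \left(-39619 + \frac{1}{186}\right) \frac{1}{94994} = \left(- \frac{7369133}{186}\right) \frac{1}{94994} = - \frac{7369133}{17668884}$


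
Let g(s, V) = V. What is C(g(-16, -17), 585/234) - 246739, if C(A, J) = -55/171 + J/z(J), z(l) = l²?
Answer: -210961778/855 ≈ -2.4674e+5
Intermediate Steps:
C(A, J) = -55/171 + 1/J (C(A, J) = -55/171 + J/(J²) = -55*1/171 + J/J² = -55/171 + 1/J)
C(g(-16, -17), 585/234) - 246739 = (-55/171 + 1/(585/234)) - 246739 = (-55/171 + 1/(585*(1/234))) - 246739 = (-55/171 + 1/(5/2)) - 246739 = (-55/171 + ⅖) - 246739 = 67/855 - 246739 = -210961778/855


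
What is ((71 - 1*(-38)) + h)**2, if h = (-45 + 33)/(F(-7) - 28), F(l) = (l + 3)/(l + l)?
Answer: 112678225/9409 ≈ 11976.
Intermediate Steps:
F(l) = (3 + l)/(2*l) (F(l) = (3 + l)/((2*l)) = (3 + l)*(1/(2*l)) = (3 + l)/(2*l))
h = 42/97 (h = (-45 + 33)/((1/2)*(3 - 7)/(-7) - 28) = -12/((1/2)*(-1/7)*(-4) - 28) = -12/(2/7 - 28) = -12/(-194/7) = -12*(-7/194) = 42/97 ≈ 0.43299)
((71 - 1*(-38)) + h)**2 = ((71 - 1*(-38)) + 42/97)**2 = ((71 + 38) + 42/97)**2 = (109 + 42/97)**2 = (10615/97)**2 = 112678225/9409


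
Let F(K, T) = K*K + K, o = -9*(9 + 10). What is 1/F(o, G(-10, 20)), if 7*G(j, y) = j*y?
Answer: 1/29070 ≈ 3.4400e-5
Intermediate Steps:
G(j, y) = j*y/7 (G(j, y) = (j*y)/7 = j*y/7)
o = -171 (o = -9*19 = -171)
F(K, T) = K + K**2 (F(K, T) = K**2 + K = K + K**2)
1/F(o, G(-10, 20)) = 1/(-171*(1 - 171)) = 1/(-171*(-170)) = 1/29070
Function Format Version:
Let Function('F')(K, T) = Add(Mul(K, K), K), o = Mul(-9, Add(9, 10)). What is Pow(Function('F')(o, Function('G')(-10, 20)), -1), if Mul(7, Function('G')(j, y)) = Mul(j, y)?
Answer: Rational(1, 29070) ≈ 3.4400e-5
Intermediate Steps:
Function('G')(j, y) = Mul(Rational(1, 7), j, y) (Function('G')(j, y) = Mul(Rational(1, 7), Mul(j, y)) = Mul(Rational(1, 7), j, y))
o = -171 (o = Mul(-9, 19) = -171)
Function('F')(K, T) = Add(K, Pow(K, 2)) (Function('F')(K, T) = Add(Pow(K, 2), K) = Add(K, Pow(K, 2)))
Pow(Function('F')(o, Function('G')(-10, 20)), -1) = Pow(Mul(-171, Add(1, -171)), -1) = Pow(Mul(-171, -170), -1) = Pow(29070, -1) = Rational(1, 29070)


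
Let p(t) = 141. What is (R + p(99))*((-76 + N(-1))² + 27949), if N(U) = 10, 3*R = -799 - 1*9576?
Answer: -321499360/3 ≈ -1.0717e+8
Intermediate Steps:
R = -10375/3 (R = (-799 - 1*9576)/3 = (-799 - 9576)/3 = (⅓)*(-10375) = -10375/3 ≈ -3458.3)
(R + p(99))*((-76 + N(-1))² + 27949) = (-10375/3 + 141)*((-76 + 10)² + 27949) = -9952*((-66)² + 27949)/3 = -9952*(4356 + 27949)/3 = -9952/3*32305 = -321499360/3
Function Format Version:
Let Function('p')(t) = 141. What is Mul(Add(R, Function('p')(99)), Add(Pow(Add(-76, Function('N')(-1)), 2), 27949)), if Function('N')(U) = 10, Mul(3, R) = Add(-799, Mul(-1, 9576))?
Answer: Rational(-321499360, 3) ≈ -1.0717e+8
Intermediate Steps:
R = Rational(-10375, 3) (R = Mul(Rational(1, 3), Add(-799, Mul(-1, 9576))) = Mul(Rational(1, 3), Add(-799, -9576)) = Mul(Rational(1, 3), -10375) = Rational(-10375, 3) ≈ -3458.3)
Mul(Add(R, Function('p')(99)), Add(Pow(Add(-76, Function('N')(-1)), 2), 27949)) = Mul(Add(Rational(-10375, 3), 141), Add(Pow(Add(-76, 10), 2), 27949)) = Mul(Rational(-9952, 3), Add(Pow(-66, 2), 27949)) = Mul(Rational(-9952, 3), Add(4356, 27949)) = Mul(Rational(-9952, 3), 32305) = Rational(-321499360, 3)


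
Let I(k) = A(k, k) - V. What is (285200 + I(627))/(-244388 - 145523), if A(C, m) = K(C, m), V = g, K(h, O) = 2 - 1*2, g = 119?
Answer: -285081/389911 ≈ -0.73114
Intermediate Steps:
K(h, O) = 0 (K(h, O) = 2 - 2 = 0)
V = 119
A(C, m) = 0
I(k) = -119 (I(k) = 0 - 1*119 = 0 - 119 = -119)
(285200 + I(627))/(-244388 - 145523) = (285200 - 119)/(-244388 - 145523) = 285081/(-389911) = 285081*(-1/389911) = -285081/389911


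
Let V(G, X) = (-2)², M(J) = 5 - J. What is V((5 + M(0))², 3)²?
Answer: 16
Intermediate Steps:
V(G, X) = 4
V((5 + M(0))², 3)² = 4² = 16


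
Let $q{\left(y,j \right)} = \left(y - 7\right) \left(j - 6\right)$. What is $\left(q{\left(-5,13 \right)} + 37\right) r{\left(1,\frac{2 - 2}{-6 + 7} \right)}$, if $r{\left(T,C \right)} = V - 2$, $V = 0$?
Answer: $94$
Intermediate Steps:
$r{\left(T,C \right)} = -2$ ($r{\left(T,C \right)} = 0 - 2 = -2$)
$q{\left(y,j \right)} = \left(-7 + y\right) \left(-6 + j\right)$
$\left(q{\left(-5,13 \right)} + 37\right) r{\left(1,\frac{2 - 2}{-6 + 7} \right)} = \left(\left(42 - 91 - -30 + 13 \left(-5\right)\right) + 37\right) \left(-2\right) = \left(\left(42 - 91 + 30 - 65\right) + 37\right) \left(-2\right) = \left(-84 + 37\right) \left(-2\right) = \left(-47\right) \left(-2\right) = 94$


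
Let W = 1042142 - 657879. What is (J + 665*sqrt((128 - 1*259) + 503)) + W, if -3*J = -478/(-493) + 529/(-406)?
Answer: 2652183993/6902 + 1330*sqrt(93) ≈ 3.9709e+5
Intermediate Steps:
W = 384263
J = 767/6902 (J = -(-478/(-493) + 529/(-406))/3 = -(-478*(-1/493) + 529*(-1/406))/3 = -(478/493 - 529/406)/3 = -1/3*(-2301/6902) = 767/6902 ≈ 0.11113)
(J + 665*sqrt((128 - 1*259) + 503)) + W = (767/6902 + 665*sqrt((128 - 1*259) + 503)) + 384263 = (767/6902 + 665*sqrt((128 - 259) + 503)) + 384263 = (767/6902 + 665*sqrt(-131 + 503)) + 384263 = (767/6902 + 665*sqrt(372)) + 384263 = (767/6902 + 665*(2*sqrt(93))) + 384263 = (767/6902 + 1330*sqrt(93)) + 384263 = 2652183993/6902 + 1330*sqrt(93)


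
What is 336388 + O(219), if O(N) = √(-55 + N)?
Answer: 336388 + 2*√41 ≈ 3.3640e+5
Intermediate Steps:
336388 + O(219) = 336388 + √(-55 + 219) = 336388 + √164 = 336388 + 2*√41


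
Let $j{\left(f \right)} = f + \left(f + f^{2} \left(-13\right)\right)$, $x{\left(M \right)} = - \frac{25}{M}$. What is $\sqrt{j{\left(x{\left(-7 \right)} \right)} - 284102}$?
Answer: $\frac{i \sqrt{13928773}}{7} \approx 533.16 i$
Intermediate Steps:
$j{\left(f \right)} = - 13 f^{2} + 2 f$ ($j{\left(f \right)} = f - \left(- f + 13 f^{2}\right) = - 13 f^{2} + 2 f$)
$\sqrt{j{\left(x{\left(-7 \right)} \right)} - 284102} = \sqrt{- \frac{25}{-7} \left(2 - 13 \left(- \frac{25}{-7}\right)\right) - 284102} = \sqrt{\left(-25\right) \left(- \frac{1}{7}\right) \left(2 - 13 \left(\left(-25\right) \left(- \frac{1}{7}\right)\right)\right) - 284102} = \sqrt{\frac{25 \left(2 - \frac{325}{7}\right)}{7} - 284102} = \sqrt{\frac{25}{7} \left(- \frac{311}{7}\right) - 284102} = \sqrt{- \frac{7775}{49} - 284102} = \sqrt{- \frac{13928773}{49}} = \frac{i \sqrt{13928773}}{7}$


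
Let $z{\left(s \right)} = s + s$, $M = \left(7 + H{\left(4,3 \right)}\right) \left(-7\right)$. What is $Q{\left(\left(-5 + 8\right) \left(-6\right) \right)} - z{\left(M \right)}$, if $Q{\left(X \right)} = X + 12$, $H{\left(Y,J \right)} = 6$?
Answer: $176$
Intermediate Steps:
$M = -91$ ($M = \left(7 + 6\right) \left(-7\right) = 13 \left(-7\right) = -91$)
$Q{\left(X \right)} = 12 + X$
$z{\left(s \right)} = 2 s$
$Q{\left(\left(-5 + 8\right) \left(-6\right) \right)} - z{\left(M \right)} = \left(12 + \left(-5 + 8\right) \left(-6\right)\right) - 2 \left(-91\right) = \left(12 + 3 \left(-6\right)\right) - -182 = \left(12 - 18\right) + 182 = -6 + 182 = 176$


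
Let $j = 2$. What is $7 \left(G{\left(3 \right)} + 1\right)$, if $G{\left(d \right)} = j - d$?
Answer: $0$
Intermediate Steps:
$G{\left(d \right)} = 2 - d$
$7 \left(G{\left(3 \right)} + 1\right) = 7 \left(\left(2 - 3\right) + 1\right) = 7 \left(-1 + 1\right) = 7 \cdot 0 = 0$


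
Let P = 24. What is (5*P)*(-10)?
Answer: -1200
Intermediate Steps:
(5*P)*(-10) = (5*24)*(-10) = 120*(-10) = -1200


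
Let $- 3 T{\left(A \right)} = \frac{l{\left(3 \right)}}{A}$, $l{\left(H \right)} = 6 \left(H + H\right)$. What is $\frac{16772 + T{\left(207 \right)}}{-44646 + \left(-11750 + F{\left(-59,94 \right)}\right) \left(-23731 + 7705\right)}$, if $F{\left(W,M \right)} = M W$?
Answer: $\frac{578632}{9561366225} \approx 6.0518 \cdot 10^{-5}$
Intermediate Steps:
$l{\left(H \right)} = 12 H$ ($l{\left(H \right)} = 6 \cdot 2 H = 12 H$)
$T{\left(A \right)} = - \frac{12}{A}$ ($T{\left(A \right)} = - \frac{12 \cdot 3 \frac{1}{A}}{3} = - \frac{36 \frac{1}{A}}{3} = - \frac{12}{A}$)
$\frac{16772 + T{\left(207 \right)}}{-44646 + \left(-11750 + F{\left(-59,94 \right)}\right) \left(-23731 + 7705\right)} = \frac{16772 - \frac{12}{207}}{-44646 + \left(-11750 + 94 \left(-59\right)\right) \left(-23731 + 7705\right)} = \frac{16772 - \frac{4}{69}}{-44646 + \left(-11750 - 5546\right) \left(-16026\right)} = \frac{16772 - \frac{4}{69}}{-44646 - -277185696} = \frac{1157264}{69 \left(-44646 + 277185696\right)} = \frac{1157264}{69 \cdot 277141050} = \frac{1157264}{69} \cdot \frac{1}{277141050} = \frac{578632}{9561366225}$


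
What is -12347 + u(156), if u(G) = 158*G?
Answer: 12301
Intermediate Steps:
-12347 + u(156) = -12347 + 158*156 = -12347 + 24648 = 12301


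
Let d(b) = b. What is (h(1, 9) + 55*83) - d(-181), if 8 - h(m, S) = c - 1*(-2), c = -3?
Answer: 4755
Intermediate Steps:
h(m, S) = 9 (h(m, S) = 8 - (-3 - 1*(-2)) = 8 - (-3 + 2) = 8 - 1*(-1) = 8 + 1 = 9)
(h(1, 9) + 55*83) - d(-181) = (9 + 55*83) - 1*(-181) = (9 + 4565) + 181 = 4574 + 181 = 4755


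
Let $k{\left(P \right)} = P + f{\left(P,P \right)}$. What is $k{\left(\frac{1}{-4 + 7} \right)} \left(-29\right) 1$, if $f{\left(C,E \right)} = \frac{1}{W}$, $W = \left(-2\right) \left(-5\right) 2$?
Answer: $- \frac{667}{60} \approx -11.117$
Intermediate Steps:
$W = 20$ ($W = 10 \cdot 2 = 20$)
$f{\left(C,E \right)} = \frac{1}{20}$
$k{\left(P \right)} = \frac{1}{20} + P$ ($k{\left(P \right)} = P + \frac{1}{20} = \frac{1}{20} + P$)
$k{\left(\frac{1}{-4 + 7} \right)} \left(-29\right) 1 = \left(\frac{1}{20} + \frac{1}{-4 + 7}\right) \left(-29\right) 1 = \left(\frac{1}{20} + \frac{1}{3}\right) \left(-29\right) 1 = \frac{23}{60} \left(-29\right) 1 = \left(- \frac{667}{60}\right) 1 = - \frac{667}{60}$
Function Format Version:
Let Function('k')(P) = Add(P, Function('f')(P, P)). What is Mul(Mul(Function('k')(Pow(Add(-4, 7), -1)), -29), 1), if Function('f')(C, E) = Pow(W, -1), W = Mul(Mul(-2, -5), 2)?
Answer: Rational(-667, 60) ≈ -11.117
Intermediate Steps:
W = 20 (W = Mul(10, 2) = 20)
Function('f')(C, E) = Rational(1, 20) (Function('f')(C, E) = Pow(20, -1) = Rational(1, 20))
Function('k')(P) = Add(Rational(1, 20), P) (Function('k')(P) = Add(P, Rational(1, 20)) = Add(Rational(1, 20), P))
Mul(Mul(Function('k')(Pow(Add(-4, 7), -1)), -29), 1) = Mul(Mul(Add(Rational(1, 20), Pow(Add(-4, 7), -1)), -29), 1) = Mul(Mul(Add(Rational(1, 20), Pow(3, -1)), -29), 1) = Mul(Mul(Add(Rational(1, 20), Rational(1, 3)), -29), 1) = Mul(Mul(Rational(23, 60), -29), 1) = Mul(Rational(-667, 60), 1) = Rational(-667, 60)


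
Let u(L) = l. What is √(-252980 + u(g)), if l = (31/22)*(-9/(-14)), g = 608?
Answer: I*√5999652197/154 ≈ 502.97*I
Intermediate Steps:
l = 279/308 (l = (31*(1/22))*(-9*(-1/14)) = (31/22)*(9/14) = 279/308 ≈ 0.90584)
u(L) = 279/308
√(-252980 + u(g)) = √(-252980 + 279/308) = √(-77917561/308) = I*√5999652197/154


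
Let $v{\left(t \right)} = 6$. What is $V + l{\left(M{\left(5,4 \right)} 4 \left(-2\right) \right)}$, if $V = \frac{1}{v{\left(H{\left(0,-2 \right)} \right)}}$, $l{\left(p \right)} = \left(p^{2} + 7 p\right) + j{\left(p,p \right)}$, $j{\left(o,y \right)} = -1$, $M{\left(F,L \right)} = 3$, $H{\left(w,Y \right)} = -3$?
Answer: $\frac{2443}{6} \approx 407.17$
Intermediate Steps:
$l{\left(p \right)} = -1 + p^{2} + 7 p$ ($l{\left(p \right)} = \left(p^{2} + 7 p\right) - 1 = -1 + p^{2} + 7 p$)
$V = \frac{1}{6} \approx 0.16667$
$V + l{\left(M{\left(5,4 \right)} 4 \left(-2\right) \right)} = \frac{1}{6} + \left(-1 + \left(3 \cdot 4 \left(-2\right)\right)^{2} + 7 \cdot 3 \cdot 4 \left(-2\right)\right) = \frac{1}{6} + \left(-1 + \left(12 \left(-2\right)\right)^{2} + 7 \cdot 12 \left(-2\right)\right) = \frac{1}{6} + \left(-1 + \left(-24\right)^{2} + 7 \left(-24\right)\right) = \frac{1}{6} - -407 = \frac{1}{6} + 407 = \frac{2443}{6}$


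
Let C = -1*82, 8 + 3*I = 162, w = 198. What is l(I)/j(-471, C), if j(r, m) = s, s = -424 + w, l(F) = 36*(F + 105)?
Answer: -2814/113 ≈ -24.903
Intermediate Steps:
I = 154/3 (I = -8/3 + (⅓)*162 = -8/3 + 54 = 154/3 ≈ 51.333)
l(F) = 3780 + 36*F (l(F) = 36*(105 + F) = 3780 + 36*F)
s = -226 (s = -424 + 198 = -226)
C = -82
j(r, m) = -226
l(I)/j(-471, C) = (3780 + 36*(154/3))/(-226) = (3780 + 1848)*(-1/226) = 5628*(-1/226) = -2814/113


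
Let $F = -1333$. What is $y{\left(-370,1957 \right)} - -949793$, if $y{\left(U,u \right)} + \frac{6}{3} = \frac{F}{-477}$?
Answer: $\frac{453051640}{477} \approx 9.4979 \cdot 10^{5}$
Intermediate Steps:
$y{\left(U,u \right)} = \frac{379}{477}$ ($y{\left(U,u \right)} = -2 - \frac{1333}{-477} = -2 - - \frac{1333}{477} = -2 + \frac{1333}{477} = \frac{379}{477}$)
$y{\left(-370,1957 \right)} - -949793 = \frac{379}{477} - -949793 = \frac{379}{477} + 949793 = \frac{453051640}{477}$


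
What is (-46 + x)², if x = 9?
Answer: 1369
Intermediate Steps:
(-46 + x)² = (-46 + 9)² = (-37)² = 1369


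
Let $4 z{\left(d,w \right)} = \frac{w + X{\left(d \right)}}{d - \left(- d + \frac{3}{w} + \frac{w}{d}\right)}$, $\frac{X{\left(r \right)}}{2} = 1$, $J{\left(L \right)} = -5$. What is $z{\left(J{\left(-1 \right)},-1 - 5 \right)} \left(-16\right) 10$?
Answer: $- \frac{1600}{107} \approx -14.953$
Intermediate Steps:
$X{\left(r \right)} = 2$ ($X{\left(r \right)} = 2 \cdot 1 = 2$)
$z{\left(d,w \right)} = \frac{2 + w}{4 \left(- \frac{3}{w} + 2 d - \frac{w}{d}\right)}$ ($z{\left(d,w \right)} = \frac{\left(w + 2\right) \frac{1}{d - \left(- d + \frac{3}{w} + \frac{w}{d}\right)}}{4} = \frac{\left(2 + w\right) \frac{1}{d - \left(- d + \frac{3}{w} + \frac{w}{d}\right)}}{4} = \frac{\left(2 + w\right) \frac{1}{- \frac{3}{w} + 2 d - \frac{w}{d}}}{4} = \frac{\frac{1}{- \frac{3}{w} + 2 d - \frac{w}{d}} \left(2 + w\right)}{4} = \frac{2 + w}{4 \left(- \frac{3}{w} + 2 d - \frac{w}{d}\right)}$)
$z{\left(J{\left(-1 \right)},-1 - 5 \right)} \left(-16\right) 10 = \left(-1\right) \left(-5\right) \left(-1 - 5\right) \frac{1}{4 \left(-1 - 5\right)^{2} + 12 \left(-5\right) - 8 \left(-1 - 5\right) \left(-5\right)^{2}} \left(2 - 6\right) \left(-16\right) 10 = \left(-1\right) \left(-5\right) \left(-1 - 5\right) \frac{1}{4 \left(-1 - 5\right)^{2} - 60 - 8 \left(-1 - 5\right) 25} \left(2 - 6\right) \left(-16\right) 10 = \left(-1\right) \left(-5\right) \left(-6\right) \frac{1}{4 \left(-6\right)^{2} - 60 - \left(-48\right) 25} \left(2 - 6\right) \left(-16\right) 10 = \left(-1\right) \left(-5\right) \left(-6\right) \frac{1}{4 \cdot 36 - 60 + 1200} \left(-4\right) \left(-16\right) 10 = \left(-1\right) \left(-5\right) \left(-6\right) \frac{1}{144 - 60 + 1200} \left(-4\right) \left(-16\right) 10 = \left(-1\right) \left(-5\right) \left(-6\right) \frac{1}{1284} \left(-4\right) \left(-16\right) 10 = \frac{10}{107} \left(-16\right) 10 = \left(- \frac{160}{107}\right) 10 = - \frac{1600}{107}$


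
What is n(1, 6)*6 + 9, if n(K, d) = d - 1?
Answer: 39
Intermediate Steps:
n(K, d) = -1 + d
n(1, 6)*6 + 9 = (-1 + 6)*6 + 9 = 5*6 + 9 = 30 + 9 = 39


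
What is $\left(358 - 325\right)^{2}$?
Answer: $1089$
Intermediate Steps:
$\left(358 - 325\right)^{2} = 33^{2} = 1089$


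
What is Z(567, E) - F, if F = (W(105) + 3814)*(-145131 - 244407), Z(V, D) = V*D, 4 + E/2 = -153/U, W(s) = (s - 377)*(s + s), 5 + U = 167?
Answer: -20764718235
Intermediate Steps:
U = 162 (U = -5 + 167 = 162)
W(s) = 2*s*(-377 + s) (W(s) = (-377 + s)*(2*s) = 2*s*(-377 + s))
E = -89/9 (E = -8 + 2*(-153/162) = -8 + 2*(-153*1/162) = -8 + 2*(-17/18) = -8 - 17/9 = -89/9 ≈ -9.8889)
Z(V, D) = D*V
F = 20764712628 (F = (2*105*(-377 + 105) + 3814)*(-145131 - 244407) = (2*105*(-272) + 3814)*(-389538) = (-57120 + 3814)*(-389538) = -53306*(-389538) = 20764712628)
Z(567, E) - F = -89/9*567 - 1*20764712628 = -5607 - 20764712628 = -20764718235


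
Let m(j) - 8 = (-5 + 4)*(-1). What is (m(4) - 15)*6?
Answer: -36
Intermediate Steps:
m(j) = 9 (m(j) = 8 + (-5 + 4)*(-1) = 8 - 1*(-1) = 8 + 1 = 9)
(m(4) - 15)*6 = (9 - 15)*6 = -6*6 = -36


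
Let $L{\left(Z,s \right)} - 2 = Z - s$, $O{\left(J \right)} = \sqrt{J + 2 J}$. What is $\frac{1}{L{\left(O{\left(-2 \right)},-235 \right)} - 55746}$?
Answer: $- \frac{18503}{1027083029} - \frac{i \sqrt{6}}{3081249087} \approx -1.8015 \cdot 10^{-5} - 7.9497 \cdot 10^{-10} i$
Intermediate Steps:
$O{\left(J \right)} = \sqrt{3} \sqrt{J}$ ($O{\left(J \right)} = \sqrt{3 J} = \sqrt{3} \sqrt{J}$)
$L{\left(Z,s \right)} = 2 + Z - s$ ($L{\left(Z,s \right)} = 2 + \left(Z - s\right) = 2 + Z - s$)
$\frac{1}{L{\left(O{\left(-2 \right)},-235 \right)} - 55746} = \frac{1}{\left(2 + \sqrt{3} \sqrt{-2} - -235\right) - 55746} = \frac{1}{\left(2 + \sqrt{3} i \sqrt{2} + 235\right) - 55746} = \frac{1}{\left(2 + i \sqrt{6} + 235\right) - 55746} = \frac{1}{\left(237 + i \sqrt{6}\right) - 55746} = \frac{1}{-55509 + i \sqrt{6}}$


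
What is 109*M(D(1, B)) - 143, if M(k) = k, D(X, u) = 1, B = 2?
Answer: -34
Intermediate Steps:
109*M(D(1, B)) - 143 = 109*1 - 143 = 109 - 143 = -34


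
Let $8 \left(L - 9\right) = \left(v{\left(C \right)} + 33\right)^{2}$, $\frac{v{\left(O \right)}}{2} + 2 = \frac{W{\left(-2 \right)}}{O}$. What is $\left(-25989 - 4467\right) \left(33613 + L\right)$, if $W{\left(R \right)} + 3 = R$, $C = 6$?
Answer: $-1026835884$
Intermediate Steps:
$W{\left(R \right)} = -3 + R$
$v{\left(O \right)} = -4 - \frac{10}{O}$ ($v{\left(O \right)} = -4 + 2 \frac{-3 - 2}{O} = -4 + 2 \left(- \frac{5}{O}\right) = -4 - \frac{10}{O}$)
$L = \frac{1843}{18}$ ($L = 9 + \frac{\left(\left(-4 - \frac{10}{6}\right) + 33\right)^{2}}{8} = 9 + \frac{\left(\left(-4 - \frac{5}{3}\right) + 33\right)^{2}}{8} = 9 + \frac{\left(- \frac{17}{3} + 33\right)^{2}}{8} = 9 + \frac{\left(\frac{82}{3}\right)^{2}}{8} = 9 + \frac{1}{8} \cdot \frac{6724}{9} = 9 + \frac{1681}{18} = \frac{1843}{18} \approx 102.39$)
$\left(-25989 - 4467\right) \left(33613 + L\right) = \left(-25989 - 4467\right) \left(33613 + \frac{1843}{18}\right) = \left(-30456\right) \frac{606877}{18} = -1026835884$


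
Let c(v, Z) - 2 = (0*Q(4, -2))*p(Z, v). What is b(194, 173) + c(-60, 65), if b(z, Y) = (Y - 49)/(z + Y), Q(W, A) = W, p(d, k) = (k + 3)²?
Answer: 858/367 ≈ 2.3379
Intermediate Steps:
p(d, k) = (3 + k)²
b(z, Y) = (-49 + Y)/(Y + z)
c(v, Z) = 2 (c(v, Z) = 2 + (0*4)*(3 + v)² = 2 + 0*(3 + v)² = 2 + 0 = 2)
b(194, 173) + c(-60, 65) = (-49 + 173)/(173 + 194) + 2 = 124/367 + 2 = 858/367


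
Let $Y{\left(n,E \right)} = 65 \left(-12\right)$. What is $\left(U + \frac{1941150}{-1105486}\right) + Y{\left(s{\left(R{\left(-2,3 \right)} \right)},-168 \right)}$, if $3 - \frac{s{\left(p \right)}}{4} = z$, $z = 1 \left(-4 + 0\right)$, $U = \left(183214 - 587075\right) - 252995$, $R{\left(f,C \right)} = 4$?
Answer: $- \frac{363504666123}{552743} \approx -6.5764 \cdot 10^{5}$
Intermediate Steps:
$U = -656856$ ($U = \left(183214 - 587075\right) - 252995 = -403861 - 252995 = -656856$)
$z = -4$ ($z = 1 \left(-4\right) = -4$)
$s{\left(p \right)} = 28$ ($s{\left(p \right)} = 12 - -16 = 12 + 16 = 28$)
$Y{\left(n,E \right)} = -780$
$\left(U + \frac{1941150}{-1105486}\right) + Y{\left(s{\left(R{\left(-2,3 \right)} \right)},-168 \right)} = \left(-656856 + \frac{1941150}{-1105486}\right) - 780 = \left(-656856 + 1941150 \left(- \frac{1}{1105486}\right)\right) - 780 = \left(-656856 - \frac{970575}{552743}\right) - 780 = - \frac{363073526583}{552743} - 780 = - \frac{363504666123}{552743}$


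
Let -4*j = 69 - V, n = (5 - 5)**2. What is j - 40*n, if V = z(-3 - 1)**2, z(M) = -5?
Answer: -11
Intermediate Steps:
n = 0 (n = 0**2 = 0)
V = 25 (V = (-5)**2 = 25)
j = -11 (j = -(69 - 1*25)/4 = -(69 - 25)/4 = -1/4*44 = -11)
j - 40*n = -11 - 40*0 = -11 + 0 = -11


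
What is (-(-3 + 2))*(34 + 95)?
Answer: 129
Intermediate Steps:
(-(-3 + 2))*(34 + 95) = -1*(-1)*129 = 1*129 = 129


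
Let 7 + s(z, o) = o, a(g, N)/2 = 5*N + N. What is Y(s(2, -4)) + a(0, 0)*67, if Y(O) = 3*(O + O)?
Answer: -66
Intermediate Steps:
a(g, N) = 12*N (a(g, N) = 2*(5*N + N) = 2*(6*N) = 12*N)
s(z, o) = -7 + o
Y(O) = 6*O (Y(O) = 3*(2*O) = 6*O)
Y(s(2, -4)) + a(0, 0)*67 = 6*(-7 - 4) + (12*0)*67 = 6*(-11) + 0*67 = -66 + 0 = -66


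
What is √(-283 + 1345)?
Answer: 3*√118 ≈ 32.588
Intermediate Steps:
√(-283 + 1345) = √1062 = 3*√118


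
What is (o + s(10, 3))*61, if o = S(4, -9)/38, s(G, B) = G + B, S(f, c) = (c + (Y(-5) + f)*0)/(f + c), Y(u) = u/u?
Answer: 151219/190 ≈ 795.89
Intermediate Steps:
Y(u) = 1
S(f, c) = c/(c + f) (S(f, c) = (c + (1 + f)*0)/(f + c) = (c + 0)/(c + f) = c/(c + f))
s(G, B) = B + G
o = 9/190 (o = -9/(-9 + 4)/38 = -9/(-5)*(1/38) = -9*(-⅕)*(1/38) = (9/5)*(1/38) = 9/190 ≈ 0.047368)
(o + s(10, 3))*61 = (9/190 + (3 + 10))*61 = (9/190 + 13)*61 = (2479/190)*61 = 151219/190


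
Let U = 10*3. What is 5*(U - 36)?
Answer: -30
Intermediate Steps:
U = 30
5*(U - 36) = 5*(30 - 36) = 5*(-6) = -30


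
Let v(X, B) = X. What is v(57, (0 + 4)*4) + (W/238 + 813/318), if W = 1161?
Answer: 406390/6307 ≈ 64.435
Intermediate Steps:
v(57, (0 + 4)*4) + (W/238 + 813/318) = 57 + (1161/238 + 813/318) = 57 + (1161*(1/238) + 813*(1/318)) = 57 + (1161/238 + 271/106) = 57 + 46891/6307 = 406390/6307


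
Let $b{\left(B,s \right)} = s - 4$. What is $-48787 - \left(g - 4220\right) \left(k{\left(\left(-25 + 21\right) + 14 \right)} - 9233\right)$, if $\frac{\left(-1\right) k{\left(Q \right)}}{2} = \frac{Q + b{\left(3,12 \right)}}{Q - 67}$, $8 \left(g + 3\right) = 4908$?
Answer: $- \frac{1268174791}{38} \approx -3.3373 \cdot 10^{7}$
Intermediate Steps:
$b{\left(B,s \right)} = -4 + s$ ($b{\left(B,s \right)} = s - 4 = -4 + s$)
$g = \frac{1221}{2}$ ($g = -3 + \frac{1}{8} \cdot 4908 = -3 + \frac{1227}{2} = \frac{1221}{2} \approx 610.5$)
$k{\left(Q \right)} = - \frac{2 \left(8 + Q\right)}{-67 + Q}$ ($k{\left(Q \right)} = - 2 \frac{Q + \left(-4 + 12\right)}{Q - 67} = - 2 \frac{Q + 8}{-67 + Q} = - 2 \frac{8 + Q}{-67 + Q} = - \frac{2 \left(8 + Q\right)}{-67 + Q}$)
$-48787 - \left(g - 4220\right) \left(k{\left(\left(-25 + 21\right) + 14 \right)} - 9233\right) = -48787 - \left(\frac{1221}{2} - 4220\right) \left(\frac{2 \left(-8 - \left(\left(-25 + 21\right) + 14\right)\right)}{-67 + \left(\left(-25 + 21\right) + 14\right)} - 9233\right) = -48787 - - \frac{7219 \left(\frac{2 \left(-8 - \left(-4 + 14\right)\right)}{-67 + \left(-4 + 14\right)} - 9233\right)}{2} = -48787 - - \frac{7219 \left(\frac{2 \left(-8 - 10\right)}{-67 + 10} - 9233\right)}{2} = -48787 - - \frac{7219 \left(\frac{2 \left(-8 - 10\right)}{-57} - 9233\right)}{2} = -48787 - - \frac{7219 \left(2 \left(- \frac{1}{57}\right) \left(-18\right) - 9233\right)}{2} = -48787 - - \frac{7219 \left(\frac{12}{19} - 9233\right)}{2} = -48787 - \left(- \frac{7219}{2}\right) \left(- \frac{175415}{19}\right) = -48787 - \frac{1266320885}{38} = - \frac{1268174791}{38}$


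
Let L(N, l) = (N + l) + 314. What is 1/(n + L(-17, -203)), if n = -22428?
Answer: -1/22334 ≈ -4.4775e-5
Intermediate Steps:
L(N, l) = 314 + N + l
1/(n + L(-17, -203)) = 1/(-22428 + (314 - 17 - 203)) = 1/(-22428 + 94) = 1/(-22334) = -1/22334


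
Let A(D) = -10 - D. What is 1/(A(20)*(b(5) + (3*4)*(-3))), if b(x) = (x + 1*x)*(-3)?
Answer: 1/1980 ≈ 0.00050505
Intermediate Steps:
b(x) = -6*x (b(x) = (x + x)*(-3) = (2*x)*(-3) = -6*x)
1/(A(20)*(b(5) + (3*4)*(-3))) = 1/((-10 - 1*20)*(-6*5 + (3*4)*(-3))) = 1/((-10 - 20)*(-30 + 12*(-3))) = 1/(-30*(-30 - 36)) = 1/(-30*(-66)) = 1/1980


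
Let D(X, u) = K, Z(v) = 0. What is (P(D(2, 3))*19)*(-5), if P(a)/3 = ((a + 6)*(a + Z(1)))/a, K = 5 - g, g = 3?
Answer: -2280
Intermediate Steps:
K = 2 (K = 5 - 1*3 = 5 - 3 = 2)
D(X, u) = 2
P(a) = 18 + 3*a (P(a) = 3*(((a + 6)*(a + 0))/a) = 3*(((6 + a)*a)/a) = 3*((a*(6 + a))/a) = 3*(6 + a) = 18 + 3*a)
(P(D(2, 3))*19)*(-5) = ((18 + 3*2)*19)*(-5) = ((18 + 6)*19)*(-5) = (24*19)*(-5) = 456*(-5) = -2280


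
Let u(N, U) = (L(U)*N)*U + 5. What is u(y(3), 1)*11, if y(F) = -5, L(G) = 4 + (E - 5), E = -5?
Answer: 385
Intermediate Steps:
L(G) = -6 (L(G) = 4 + (-5 - 5) = 4 - 10 = -6)
u(N, U) = 5 - 6*N*U (u(N, U) = (-6*N)*U + 5 = -6*N*U + 5 = 5 - 6*N*U)
u(y(3), 1)*11 = (5 - 6*(-5)*1)*11 = (5 + 30)*11 = 35*11 = 385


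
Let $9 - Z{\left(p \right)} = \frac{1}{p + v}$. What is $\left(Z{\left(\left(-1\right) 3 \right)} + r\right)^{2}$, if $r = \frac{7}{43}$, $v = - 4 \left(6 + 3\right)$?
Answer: $\frac{237437281}{2812329} \approx 84.427$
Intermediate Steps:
$v = -36$ ($v = \left(-4\right) 9 = -36$)
$r = \frac{7}{43}$ ($r = 7 \cdot \frac{1}{43} = \frac{7}{43} \approx 0.16279$)
$Z{\left(p \right)} = 9 - \frac{1}{-36 + p}$ ($Z{\left(p \right)} = 9 - \frac{1}{p - 36} = 9 - \frac{1}{-36 + p}$)
$\left(Z{\left(\left(-1\right) 3 \right)} + r\right)^{2} = \left(\frac{-325 + 9 \left(\left(-1\right) 3\right)}{-36 - 3} + \frac{7}{43}\right)^{2} = \left(\frac{-325 + 9 \left(-3\right)}{-36 - 3} + \frac{7}{43}\right)^{2} = \left(\frac{-325 - 27}{-39} + \frac{7}{43}\right)^{2} = \left(\left(- \frac{1}{39}\right) \left(-352\right) + \frac{7}{43}\right)^{2} = \left(\frac{352}{39} + \frac{7}{43}\right)^{2} = \left(\frac{15409}{1677}\right)^{2} = \frac{237437281}{2812329}$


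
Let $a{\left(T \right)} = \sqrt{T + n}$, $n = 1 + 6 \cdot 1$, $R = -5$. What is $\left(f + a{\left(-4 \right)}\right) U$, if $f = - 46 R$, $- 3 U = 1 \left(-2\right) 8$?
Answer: $\frac{3680}{3} + \frac{16 \sqrt{3}}{3} \approx 1235.9$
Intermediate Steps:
$U = \frac{16}{3}$ ($U = - \frac{1 \left(-2\right) 8}{3} = - \frac{\left(-2\right) 8}{3} = \left(- \frac{1}{3}\right) \left(-16\right) = \frac{16}{3} \approx 5.3333$)
$n = 7$ ($n = 1 + 6 = 7$)
$a{\left(T \right)} = \sqrt{7 + T}$ ($a{\left(T \right)} = \sqrt{T + 7} = \sqrt{7 + T}$)
$f = 230$ ($f = \left(-46\right) \left(-5\right) = 230$)
$\left(f + a{\left(-4 \right)}\right) U = \left(230 + \sqrt{7 - 4}\right) \frac{16}{3} = \left(230 + \sqrt{3}\right) \frac{16}{3} = \frac{3680}{3} + \frac{16 \sqrt{3}}{3}$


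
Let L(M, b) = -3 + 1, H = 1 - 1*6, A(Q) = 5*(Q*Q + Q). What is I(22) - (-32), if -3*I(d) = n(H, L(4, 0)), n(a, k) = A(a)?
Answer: -4/3 ≈ -1.3333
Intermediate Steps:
A(Q) = 5*Q + 5*Q² (A(Q) = 5*(Q² + Q) = 5*(Q + Q²) = 5*Q + 5*Q²)
H = -5 (H = 1 - 6 = -5)
L(M, b) = -2
n(a, k) = 5*a*(1 + a)
I(d) = -100/3 (I(d) = -5*(-5)*(1 - 5)/3 = -5*(-5)*(-4)/3 = -⅓*100 = -100/3)
I(22) - (-32) = -100/3 - (-32) = -100/3 - 1*(-32) = -100/3 + 32 = -4/3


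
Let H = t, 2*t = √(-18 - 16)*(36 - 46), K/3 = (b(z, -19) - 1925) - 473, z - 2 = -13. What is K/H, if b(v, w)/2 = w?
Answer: -3654*I*√34/85 ≈ -250.66*I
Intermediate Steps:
z = -11 (z = 2 - 13 = -11)
b(v, w) = 2*w
K = -7308 (K = 3*((2*(-19) - 1925) - 473) = 3*((-38 - 1925) - 473) = 3*(-1963 - 473) = 3*(-2436) = -7308)
t = -5*I*√34 (t = (√(-18 - 16)*(36 - 46))/2 = (√(-34)*(-10))/2 = ((I*√34)*(-10))/2 = (-10*I*√34)/2 = -5*I*√34 ≈ -29.155*I)
H = -5*I*√34 ≈ -29.155*I
K/H = -7308*I*√34/170 = -3654*I*√34/85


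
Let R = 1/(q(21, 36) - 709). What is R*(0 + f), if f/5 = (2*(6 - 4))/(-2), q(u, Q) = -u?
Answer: 1/73 ≈ 0.013699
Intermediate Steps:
f = -10 (f = 5*((2*(6 - 4))/(-2)) = 5*((2*2)*(-1/2)) = 5*(4*(-1/2)) = 5*(-2) = -10)
R = -1/730 (R = 1/(-1*21 - 709) = 1/(-21 - 709) = 1/(-730) = -1/730 ≈ -0.0013699)
R*(0 + f) = -(0 - 10)/730 = -1/730*(-10) = 1/73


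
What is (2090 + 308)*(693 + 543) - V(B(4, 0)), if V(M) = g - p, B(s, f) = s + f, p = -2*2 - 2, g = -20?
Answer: 2963942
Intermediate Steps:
p = -6 (p = -4 - 2 = -6)
B(s, f) = f + s
V(M) = -14 (V(M) = -20 - 1*(-6) = -20 + 6 = -14)
(2090 + 308)*(693 + 543) - V(B(4, 0)) = (2090 + 308)*(693 + 543) - 1*(-14) = 2398*1236 + 14 = 2963928 + 14 = 2963942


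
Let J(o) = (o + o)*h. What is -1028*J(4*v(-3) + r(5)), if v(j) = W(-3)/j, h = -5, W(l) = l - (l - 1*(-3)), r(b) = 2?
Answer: 61680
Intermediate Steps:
W(l) = -3 (W(l) = l - (l + 3) = l - (3 + l) = l + (-3 - l) = -3)
v(j) = -3/j
J(o) = -10*o (J(o) = (o + o)*(-5) = (2*o)*(-5) = -10*o)
-1028*J(4*v(-3) + r(5)) = -(-10280)*(4*(-3/(-3)) + 2) = -(-10280)*(4*(-3*(-⅓)) + 2) = -(-10280)*(4*1 + 2) = -(-10280)*(4 + 2) = -(-10280)*6 = -1028*(-60) = 61680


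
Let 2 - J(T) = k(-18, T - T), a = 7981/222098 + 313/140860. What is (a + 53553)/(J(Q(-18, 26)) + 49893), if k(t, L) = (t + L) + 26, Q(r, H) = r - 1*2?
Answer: 279232005514529/260116840026060 ≈ 1.0735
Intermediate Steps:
Q(r, H) = -2 + r (Q(r, H) = r - 2 = -2 + r)
a = 596860167/15642362140 (a = 7981*(1/222098) + 313*(1/140860) = 7981/222098 + 313/140860 = 596860167/15642362140 ≈ 0.038157)
k(t, L) = 26 + L + t (k(t, L) = (L + t) + 26 = 26 + L + t)
J(T) = -6 (J(T) = 2 - (26 + (T - T) - 18) = 2 - (26 + 0 - 18) = 2 - 1*8 = 2 - 8 = -6)
(a + 53553)/(J(Q(-18, 26)) + 49893) = (596860167/15642362140 + 53553)/(-6 + 49893) = (837696016543587/15642362140)/49887 = (837696016543587/15642362140)*(1/49887) = 279232005514529/260116840026060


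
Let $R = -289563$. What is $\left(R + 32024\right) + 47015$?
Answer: $-210524$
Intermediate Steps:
$\left(R + 32024\right) + 47015 = \left(-289563 + 32024\right) + 47015 = -257539 + 47015 = -210524$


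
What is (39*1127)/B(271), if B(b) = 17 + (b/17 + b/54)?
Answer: 40348854/34847 ≈ 1157.9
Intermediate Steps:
B(b) = 17 + 71*b/918 (B(b) = 17 + (b*(1/17) + b*(1/54)) = 17 + (b/17 + b/54) = 17 + 71*b/918)
(39*1127)/B(271) = (39*1127)/(17 + (71/918)*271) = 43953/(17 + 19241/918) = 43953/(34847/918) = 43953*(918/34847) = 40348854/34847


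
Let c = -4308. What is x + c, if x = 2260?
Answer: -2048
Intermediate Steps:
x + c = 2260 - 4308 = -2048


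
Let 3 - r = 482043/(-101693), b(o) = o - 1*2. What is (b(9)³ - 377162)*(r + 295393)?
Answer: -11319713402634749/101693 ≈ -1.1131e+11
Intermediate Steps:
b(o) = -2 + o (b(o) = o - 2 = -2 + o)
r = 787122/101693 (r = 3 - 482043/(-101693) = 3 - 482043*(-1)/101693 = 3 - 1*(-482043/101693) = 3 + 482043/101693 = 787122/101693 ≈ 7.7402)
(b(9)³ - 377162)*(r + 295393) = ((-2 + 9)³ - 377162)*(787122/101693 + 295393) = (7³ - 377162)*(30040187471/101693) = (343 - 377162)*(30040187471/101693) = -376819*30040187471/101693 = -11319713402634749/101693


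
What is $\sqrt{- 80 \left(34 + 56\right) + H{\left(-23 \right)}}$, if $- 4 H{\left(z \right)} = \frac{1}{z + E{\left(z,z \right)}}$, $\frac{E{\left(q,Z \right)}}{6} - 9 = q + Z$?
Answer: $\frac{i \sqrt{35279995}}{70} \approx 84.853 i$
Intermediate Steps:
$E{\left(q,Z \right)} = 54 + 6 Z + 6 q$ ($E{\left(q,Z \right)} = 54 + 6 \left(q + Z\right) = 54 + 6 \left(Z + q\right) = 54 + \left(6 Z + 6 q\right) = 54 + 6 Z + 6 q$)
$H{\left(z \right)} = - \frac{1}{4 \left(54 + 13 z\right)}$ ($H{\left(z \right)} = - \frac{1}{4 \left(z + \left(54 + 6 z + 6 z\right)\right)} = - \frac{1}{4 \left(z + \left(54 + 12 z\right)\right)} = - \frac{1}{4 \left(54 + 13 z\right)}$)
$\sqrt{- 80 \left(34 + 56\right) + H{\left(-23 \right)}} = \sqrt{- 80 \left(34 + 56\right) - \frac{1}{216 + 52 \left(-23\right)}} = \sqrt{\left(-80\right) 90 - \frac{1}{216 - 1196}} = \sqrt{-7200 - \frac{1}{-980}} = \sqrt{-7200 - - \frac{1}{980}} = \sqrt{-7200 + \frac{1}{980}} = \sqrt{- \frac{7055999}{980}} = \frac{i \sqrt{35279995}}{70}$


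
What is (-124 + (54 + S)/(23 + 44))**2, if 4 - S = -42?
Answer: 67371264/4489 ≈ 15008.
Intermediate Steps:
S = 46 (S = 4 - 1*(-42) = 4 + 42 = 46)
(-124 + (54 + S)/(23 + 44))**2 = (-124 + (54 + 46)/(23 + 44))**2 = (-124 + 100/67)**2 = (-8208/67)**2 = 67371264/4489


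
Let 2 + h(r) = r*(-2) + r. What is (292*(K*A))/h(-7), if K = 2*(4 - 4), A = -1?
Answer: 0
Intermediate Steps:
K = 0 (K = 2*0 = 0)
h(r) = -2 - r (h(r) = -2 + (r*(-2) + r) = -2 + (-2*r + r) = -2 - r)
(292*(K*A))/h(-7) = (292*(0*(-1)))/(-2 - 1*(-7)) = (292*0)/(-2 + 7) = 0/5 = 0*(1/5) = 0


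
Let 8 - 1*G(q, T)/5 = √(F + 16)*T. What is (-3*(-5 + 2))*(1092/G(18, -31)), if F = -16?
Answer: 2457/10 ≈ 245.70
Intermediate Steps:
G(q, T) = 40 (G(q, T) = 40 - 5*√(-16 + 16)*T = 40 - 5*√0*T = 40 - 0*T = 40 - 5*0 = 40 + 0 = 40)
(-3*(-5 + 2))*(1092/G(18, -31)) = (-3*(-5 + 2))*(1092/40) = (-3*(-3))*(1092*(1/40)) = 9*(273/10) = 2457/10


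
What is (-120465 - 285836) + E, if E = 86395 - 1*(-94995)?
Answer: -224911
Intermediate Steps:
E = 181390 (E = 86395 + 94995 = 181390)
(-120465 - 285836) + E = (-120465 - 285836) + 181390 = -406301 + 181390 = -224911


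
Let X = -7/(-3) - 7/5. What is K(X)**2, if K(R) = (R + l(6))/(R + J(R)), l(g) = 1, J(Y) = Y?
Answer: 841/784 ≈ 1.0727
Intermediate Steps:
X = 14/15 (X = -7*(-1/3) - 7*1/5 = 7/3 - 7/5 = 14/15 ≈ 0.93333)
K(R) = (1 + R)/(2*R) (K(R) = (R + 1)/(R + R) = (1 + R)/((2*R)) = (1 + R)*(1/(2*R)) = (1 + R)/(2*R))
K(X)**2 = ((1 + 14/15)/(2*(14/15)))**2 = ((1/2)*(15/14)*(29/15))**2 = (29/28)**2 = 841/784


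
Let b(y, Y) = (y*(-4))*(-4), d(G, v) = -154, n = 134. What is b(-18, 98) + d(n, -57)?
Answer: -442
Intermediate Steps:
b(y, Y) = 16*y (b(y, Y) = -4*y*(-4) = 16*y)
b(-18, 98) + d(n, -57) = 16*(-18) - 154 = -288 - 154 = -442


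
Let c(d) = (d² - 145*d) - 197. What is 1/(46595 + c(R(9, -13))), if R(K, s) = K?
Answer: 1/45174 ≈ 2.2137e-5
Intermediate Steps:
c(d) = -197 + d² - 145*d
1/(46595 + c(R(9, -13))) = 1/(46595 + (-197 + 9² - 145*9)) = 1/(46595 + (-197 + 81 - 1305)) = 1/(46595 - 1421) = 1/45174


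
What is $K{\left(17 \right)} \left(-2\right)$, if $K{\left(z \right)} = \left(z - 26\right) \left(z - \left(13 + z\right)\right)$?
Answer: $-234$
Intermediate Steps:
$K{\left(z \right)} = 338 - 13 z$ ($K{\left(z \right)} = \left(-26 + z\right) \left(-13\right) = 338 - 13 z$)
$K{\left(17 \right)} \left(-2\right) = \left(338 - 221\right) \left(-2\right) = 117 \left(-2\right) = -234$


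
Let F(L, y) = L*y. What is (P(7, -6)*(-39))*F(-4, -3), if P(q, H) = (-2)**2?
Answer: -1872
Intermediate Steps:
P(q, H) = 4
(P(7, -6)*(-39))*F(-4, -3) = (4*(-39))*(-4*(-3)) = -156*12 = -1872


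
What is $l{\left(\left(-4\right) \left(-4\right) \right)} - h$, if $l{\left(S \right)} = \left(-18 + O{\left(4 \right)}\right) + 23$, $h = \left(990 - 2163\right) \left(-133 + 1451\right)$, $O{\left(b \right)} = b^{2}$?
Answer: $1546035$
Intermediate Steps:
$h = -1546014$ ($h = \left(-1173\right) 1318 = -1546014$)
$l{\left(S \right)} = 21$ ($l{\left(S \right)} = \left(-18 + 4^{2}\right) + 23 = \left(-18 + 16\right) + 23 = -2 + 23 = 21$)
$l{\left(\left(-4\right) \left(-4\right) \right)} - h = 21 - -1546014 = 21 + 1546014 = 1546035$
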